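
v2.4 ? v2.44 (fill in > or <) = <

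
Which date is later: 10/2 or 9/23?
10/2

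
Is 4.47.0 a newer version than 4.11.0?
Yes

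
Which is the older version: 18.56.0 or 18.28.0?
18.28.0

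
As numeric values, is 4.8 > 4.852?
False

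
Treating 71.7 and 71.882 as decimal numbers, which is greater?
71.882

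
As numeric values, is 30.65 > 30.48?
True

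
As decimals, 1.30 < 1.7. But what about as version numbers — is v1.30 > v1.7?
True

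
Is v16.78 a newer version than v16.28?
Yes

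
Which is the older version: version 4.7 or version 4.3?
version 4.3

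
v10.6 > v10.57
False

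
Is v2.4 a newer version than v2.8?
No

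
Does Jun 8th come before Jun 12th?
Yes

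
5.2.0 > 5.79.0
False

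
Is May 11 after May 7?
Yes. Day 11 comes after day 7 in May — this is a date comparison, not a decimal one (the decimal 5.11 would be smaller than 5.7).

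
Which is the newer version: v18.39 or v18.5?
v18.39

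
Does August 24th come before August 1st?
No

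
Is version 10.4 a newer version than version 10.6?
No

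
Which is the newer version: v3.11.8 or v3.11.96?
v3.11.96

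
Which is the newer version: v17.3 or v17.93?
v17.93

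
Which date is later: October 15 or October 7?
October 15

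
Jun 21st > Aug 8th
False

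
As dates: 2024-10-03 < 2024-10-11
True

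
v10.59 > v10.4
True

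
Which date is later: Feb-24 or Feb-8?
Feb-24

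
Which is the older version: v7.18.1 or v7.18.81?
v7.18.1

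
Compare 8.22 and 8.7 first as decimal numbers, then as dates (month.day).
As decimals: 8.22 < 8.7. As dates: 8/22 is later than 8/7 (day 22 > day 7).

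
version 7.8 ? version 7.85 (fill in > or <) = <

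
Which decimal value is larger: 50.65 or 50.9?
50.9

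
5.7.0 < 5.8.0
True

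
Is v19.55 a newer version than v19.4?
Yes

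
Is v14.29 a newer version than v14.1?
Yes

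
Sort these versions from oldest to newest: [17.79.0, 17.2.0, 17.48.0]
[17.2.0, 17.48.0, 17.79.0]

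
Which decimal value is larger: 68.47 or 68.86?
68.86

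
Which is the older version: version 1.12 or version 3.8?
version 1.12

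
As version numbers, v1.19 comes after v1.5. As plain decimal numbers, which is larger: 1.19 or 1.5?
1.5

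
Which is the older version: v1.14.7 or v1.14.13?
v1.14.7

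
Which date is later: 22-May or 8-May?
22-May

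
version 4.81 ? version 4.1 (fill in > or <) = >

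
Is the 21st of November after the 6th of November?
Yes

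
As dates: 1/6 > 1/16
False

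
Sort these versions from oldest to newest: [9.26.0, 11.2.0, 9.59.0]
[9.26.0, 9.59.0, 11.2.0]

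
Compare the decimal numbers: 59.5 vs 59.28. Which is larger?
59.5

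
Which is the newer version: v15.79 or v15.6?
v15.79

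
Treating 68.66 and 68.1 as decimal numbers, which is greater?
68.66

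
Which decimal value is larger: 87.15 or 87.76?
87.76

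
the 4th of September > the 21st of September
False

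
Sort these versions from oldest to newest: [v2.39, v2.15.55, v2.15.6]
[v2.15.6, v2.15.55, v2.39]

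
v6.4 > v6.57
False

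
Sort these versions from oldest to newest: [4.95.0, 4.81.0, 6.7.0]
[4.81.0, 4.95.0, 6.7.0]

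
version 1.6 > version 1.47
False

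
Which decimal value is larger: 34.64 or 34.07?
34.64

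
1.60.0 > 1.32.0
True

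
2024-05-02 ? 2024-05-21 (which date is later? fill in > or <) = <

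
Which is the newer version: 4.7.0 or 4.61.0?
4.61.0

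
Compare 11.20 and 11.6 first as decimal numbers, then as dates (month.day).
As decimals: 11.20 < 11.6. As dates: 11/20 is later than 11/6 (day 20 > day 6).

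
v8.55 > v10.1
False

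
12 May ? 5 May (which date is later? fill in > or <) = >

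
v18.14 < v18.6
False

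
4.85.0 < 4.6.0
False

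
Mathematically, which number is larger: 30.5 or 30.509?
30.509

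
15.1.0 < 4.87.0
False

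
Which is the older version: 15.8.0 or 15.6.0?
15.6.0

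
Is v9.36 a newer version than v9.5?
Yes. Version numbers are compared segment by segment as integers, not as decimals: minor version 36 > 5, so v9.36 > v9.5 (even though the decimal 9.36 < 9.5).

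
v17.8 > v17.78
False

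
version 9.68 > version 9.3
True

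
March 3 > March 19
False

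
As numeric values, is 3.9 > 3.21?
True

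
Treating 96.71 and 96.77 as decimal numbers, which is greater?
96.77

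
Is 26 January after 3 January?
Yes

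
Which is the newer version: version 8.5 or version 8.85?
version 8.85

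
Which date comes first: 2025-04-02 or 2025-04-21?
2025-04-02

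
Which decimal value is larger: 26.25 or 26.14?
26.25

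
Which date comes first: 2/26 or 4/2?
2/26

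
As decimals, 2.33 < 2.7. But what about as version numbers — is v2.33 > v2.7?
True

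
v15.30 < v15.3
False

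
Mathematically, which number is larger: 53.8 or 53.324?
53.8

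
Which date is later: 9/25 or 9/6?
9/25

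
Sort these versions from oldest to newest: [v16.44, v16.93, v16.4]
[v16.4, v16.44, v16.93]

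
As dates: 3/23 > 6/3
False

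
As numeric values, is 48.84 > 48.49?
True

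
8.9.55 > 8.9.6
True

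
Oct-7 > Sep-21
True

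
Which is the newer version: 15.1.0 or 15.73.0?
15.73.0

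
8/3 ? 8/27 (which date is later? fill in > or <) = <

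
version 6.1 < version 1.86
False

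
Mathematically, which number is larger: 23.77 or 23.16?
23.77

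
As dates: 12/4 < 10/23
False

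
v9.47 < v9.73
True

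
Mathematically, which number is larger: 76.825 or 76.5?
76.825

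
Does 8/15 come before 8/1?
No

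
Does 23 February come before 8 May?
Yes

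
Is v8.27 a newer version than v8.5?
Yes. Version numbers are compared segment by segment as integers, not as decimals: minor version 27 > 5, so v8.27 > v8.5 (even though the decimal 8.27 < 8.5).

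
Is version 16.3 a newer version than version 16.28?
No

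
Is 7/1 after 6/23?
Yes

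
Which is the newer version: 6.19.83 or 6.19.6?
6.19.83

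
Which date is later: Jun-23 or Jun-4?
Jun-23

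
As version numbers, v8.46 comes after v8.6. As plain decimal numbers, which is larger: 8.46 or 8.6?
8.6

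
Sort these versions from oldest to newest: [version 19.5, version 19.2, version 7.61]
[version 7.61, version 19.2, version 19.5]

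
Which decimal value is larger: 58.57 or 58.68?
58.68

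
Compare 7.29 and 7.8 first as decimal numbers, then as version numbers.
As decimals: 7.29 < 7.8. As versions: v7.29 > v7.8 (minor version 29 > 8).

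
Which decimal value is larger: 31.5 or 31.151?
31.5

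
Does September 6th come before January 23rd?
No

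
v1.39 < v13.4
True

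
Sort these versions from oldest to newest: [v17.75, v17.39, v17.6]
[v17.6, v17.39, v17.75]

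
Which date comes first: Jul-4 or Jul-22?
Jul-4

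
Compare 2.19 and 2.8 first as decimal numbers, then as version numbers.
As decimals: 2.19 < 2.8. As versions: v2.19 > v2.8 (minor version 19 > 8).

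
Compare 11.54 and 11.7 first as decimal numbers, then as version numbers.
As decimals: 11.54 < 11.7. As versions: v11.54 > v11.7 (minor version 54 > 7).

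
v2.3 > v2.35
False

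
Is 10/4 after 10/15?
No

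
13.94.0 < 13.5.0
False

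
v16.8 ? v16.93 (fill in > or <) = <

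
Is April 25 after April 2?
Yes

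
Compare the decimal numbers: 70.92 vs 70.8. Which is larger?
70.92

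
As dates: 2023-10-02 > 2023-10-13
False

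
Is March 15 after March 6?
Yes. Day 15 comes after day 6 in March — this is a date comparison, not a decimal one (the decimal 3.15 would be smaller than 3.6).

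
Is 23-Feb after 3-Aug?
No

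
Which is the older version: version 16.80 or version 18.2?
version 16.80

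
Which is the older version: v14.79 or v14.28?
v14.28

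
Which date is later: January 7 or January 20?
January 20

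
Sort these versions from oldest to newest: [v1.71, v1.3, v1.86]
[v1.3, v1.71, v1.86]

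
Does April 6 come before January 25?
No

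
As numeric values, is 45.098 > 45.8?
False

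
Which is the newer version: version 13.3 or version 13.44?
version 13.44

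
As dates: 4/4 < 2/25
False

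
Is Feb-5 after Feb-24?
No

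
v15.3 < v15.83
True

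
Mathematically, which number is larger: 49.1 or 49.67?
49.67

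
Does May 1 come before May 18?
Yes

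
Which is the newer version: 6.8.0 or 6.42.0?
6.42.0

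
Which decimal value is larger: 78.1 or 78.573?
78.573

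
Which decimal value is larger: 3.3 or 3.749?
3.749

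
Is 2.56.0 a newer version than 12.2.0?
No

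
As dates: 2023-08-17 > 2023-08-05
True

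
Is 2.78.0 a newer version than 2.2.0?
Yes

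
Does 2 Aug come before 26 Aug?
Yes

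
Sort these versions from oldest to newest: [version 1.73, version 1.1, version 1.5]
[version 1.1, version 1.5, version 1.73]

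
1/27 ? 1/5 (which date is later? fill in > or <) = >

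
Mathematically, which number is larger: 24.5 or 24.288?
24.5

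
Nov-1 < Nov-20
True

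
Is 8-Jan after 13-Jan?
No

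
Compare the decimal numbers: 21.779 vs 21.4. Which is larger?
21.779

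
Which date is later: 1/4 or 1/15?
1/15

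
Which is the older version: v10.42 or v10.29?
v10.29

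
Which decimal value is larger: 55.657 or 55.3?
55.657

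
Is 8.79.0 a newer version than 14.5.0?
No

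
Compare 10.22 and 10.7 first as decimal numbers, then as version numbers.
As decimals: 10.22 < 10.7. As versions: v10.22 > v10.7 (minor version 22 > 7).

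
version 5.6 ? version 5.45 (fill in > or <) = <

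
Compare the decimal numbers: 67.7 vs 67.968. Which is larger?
67.968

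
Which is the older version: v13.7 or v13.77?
v13.7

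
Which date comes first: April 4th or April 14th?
April 4th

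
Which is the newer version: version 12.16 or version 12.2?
version 12.16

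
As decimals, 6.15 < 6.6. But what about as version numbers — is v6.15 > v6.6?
True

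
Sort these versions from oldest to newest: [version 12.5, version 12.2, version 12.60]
[version 12.2, version 12.5, version 12.60]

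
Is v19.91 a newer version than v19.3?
Yes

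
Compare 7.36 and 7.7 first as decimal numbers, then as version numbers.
As decimals: 7.36 < 7.7. As versions: v7.36 > v7.7 (minor version 36 > 7).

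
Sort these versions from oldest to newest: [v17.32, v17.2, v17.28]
[v17.2, v17.28, v17.32]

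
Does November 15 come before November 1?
No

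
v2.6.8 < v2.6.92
True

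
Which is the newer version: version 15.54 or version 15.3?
version 15.54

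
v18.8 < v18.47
True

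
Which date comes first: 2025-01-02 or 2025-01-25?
2025-01-02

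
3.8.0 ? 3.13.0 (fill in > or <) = <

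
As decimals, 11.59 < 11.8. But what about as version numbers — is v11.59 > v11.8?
True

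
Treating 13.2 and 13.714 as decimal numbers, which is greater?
13.714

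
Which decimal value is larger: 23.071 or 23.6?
23.6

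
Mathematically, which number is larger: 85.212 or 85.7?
85.7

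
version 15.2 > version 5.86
True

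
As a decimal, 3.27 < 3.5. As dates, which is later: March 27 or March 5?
March 27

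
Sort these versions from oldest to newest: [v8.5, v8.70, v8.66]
[v8.5, v8.66, v8.70]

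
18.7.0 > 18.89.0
False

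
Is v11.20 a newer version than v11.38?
No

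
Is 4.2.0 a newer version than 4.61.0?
No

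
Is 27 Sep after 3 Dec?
No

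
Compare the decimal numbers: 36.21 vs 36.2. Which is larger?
36.21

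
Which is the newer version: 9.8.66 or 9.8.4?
9.8.66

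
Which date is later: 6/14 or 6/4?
6/14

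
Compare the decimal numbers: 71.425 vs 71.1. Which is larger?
71.425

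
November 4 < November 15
True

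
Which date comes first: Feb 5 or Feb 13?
Feb 5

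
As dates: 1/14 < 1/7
False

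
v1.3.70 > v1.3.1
True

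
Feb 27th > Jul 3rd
False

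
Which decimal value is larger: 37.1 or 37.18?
37.18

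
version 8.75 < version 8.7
False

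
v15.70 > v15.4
True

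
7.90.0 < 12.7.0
True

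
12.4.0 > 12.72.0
False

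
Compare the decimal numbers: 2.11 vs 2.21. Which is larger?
2.21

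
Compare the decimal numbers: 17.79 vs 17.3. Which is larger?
17.79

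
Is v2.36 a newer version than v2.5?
Yes. Version numbers are compared segment by segment as integers, not as decimals: minor version 36 > 5, so v2.36 > v2.5 (even though the decimal 2.36 < 2.5).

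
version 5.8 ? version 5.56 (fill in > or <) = <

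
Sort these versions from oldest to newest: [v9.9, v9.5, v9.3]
[v9.3, v9.5, v9.9]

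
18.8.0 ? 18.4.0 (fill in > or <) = >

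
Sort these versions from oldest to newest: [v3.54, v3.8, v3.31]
[v3.8, v3.31, v3.54]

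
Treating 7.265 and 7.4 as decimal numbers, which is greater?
7.4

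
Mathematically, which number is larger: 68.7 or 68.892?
68.892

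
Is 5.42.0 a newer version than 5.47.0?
No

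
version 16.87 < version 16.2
False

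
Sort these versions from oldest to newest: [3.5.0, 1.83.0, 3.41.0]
[1.83.0, 3.5.0, 3.41.0]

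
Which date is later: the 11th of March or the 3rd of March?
the 11th of March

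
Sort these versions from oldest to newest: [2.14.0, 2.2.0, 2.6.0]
[2.2.0, 2.6.0, 2.14.0]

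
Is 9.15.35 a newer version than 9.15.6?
Yes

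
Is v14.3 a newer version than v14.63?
No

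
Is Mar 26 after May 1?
No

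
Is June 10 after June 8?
Yes. Day 10 comes after day 8 in June — this is a date comparison, not a decimal one (the decimal 6.10 would be smaller than 6.8).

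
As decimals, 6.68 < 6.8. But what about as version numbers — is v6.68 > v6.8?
True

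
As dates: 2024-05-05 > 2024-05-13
False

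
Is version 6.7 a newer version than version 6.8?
No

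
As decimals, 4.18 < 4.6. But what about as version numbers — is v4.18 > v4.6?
True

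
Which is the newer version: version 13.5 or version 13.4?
version 13.5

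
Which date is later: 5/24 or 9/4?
9/4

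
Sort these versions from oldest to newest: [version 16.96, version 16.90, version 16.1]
[version 16.1, version 16.90, version 16.96]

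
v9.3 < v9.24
True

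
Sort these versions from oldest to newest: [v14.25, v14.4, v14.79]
[v14.4, v14.25, v14.79]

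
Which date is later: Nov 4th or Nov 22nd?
Nov 22nd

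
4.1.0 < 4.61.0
True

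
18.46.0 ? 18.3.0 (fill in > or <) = >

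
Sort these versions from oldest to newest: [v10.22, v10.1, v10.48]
[v10.1, v10.22, v10.48]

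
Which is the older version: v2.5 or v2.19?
v2.5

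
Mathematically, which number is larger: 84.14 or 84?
84.14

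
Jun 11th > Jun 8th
True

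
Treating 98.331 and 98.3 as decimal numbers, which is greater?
98.331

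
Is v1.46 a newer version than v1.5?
Yes. Version numbers are compared segment by segment as integers, not as decimals: minor version 46 > 5, so v1.46 > v1.5 (even though the decimal 1.46 < 1.5).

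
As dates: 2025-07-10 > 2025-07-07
True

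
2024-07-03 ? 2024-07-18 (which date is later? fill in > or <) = <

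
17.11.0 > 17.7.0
True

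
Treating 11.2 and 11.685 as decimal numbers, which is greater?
11.685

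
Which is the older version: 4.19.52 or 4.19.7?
4.19.7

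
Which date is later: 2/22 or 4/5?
4/5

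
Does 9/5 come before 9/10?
Yes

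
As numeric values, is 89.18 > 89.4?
False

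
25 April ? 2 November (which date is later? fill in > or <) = <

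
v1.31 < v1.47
True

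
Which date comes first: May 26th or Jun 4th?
May 26th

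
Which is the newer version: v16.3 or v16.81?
v16.81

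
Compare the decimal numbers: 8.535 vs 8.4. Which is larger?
8.535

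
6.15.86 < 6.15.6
False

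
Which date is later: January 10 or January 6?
January 10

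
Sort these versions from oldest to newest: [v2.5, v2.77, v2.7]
[v2.5, v2.7, v2.77]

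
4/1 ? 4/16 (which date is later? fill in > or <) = <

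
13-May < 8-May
False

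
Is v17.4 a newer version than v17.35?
No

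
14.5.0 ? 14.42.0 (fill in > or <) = <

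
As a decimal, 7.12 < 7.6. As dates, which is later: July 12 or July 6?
July 12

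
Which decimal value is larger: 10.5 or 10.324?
10.5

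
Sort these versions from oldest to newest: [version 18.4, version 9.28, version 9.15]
[version 9.15, version 9.28, version 18.4]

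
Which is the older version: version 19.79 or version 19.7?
version 19.7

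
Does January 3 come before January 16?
Yes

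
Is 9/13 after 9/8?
Yes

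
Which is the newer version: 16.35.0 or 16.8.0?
16.35.0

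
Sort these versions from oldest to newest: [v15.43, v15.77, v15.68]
[v15.43, v15.68, v15.77]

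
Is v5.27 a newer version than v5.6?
Yes. Version numbers are compared segment by segment as integers, not as decimals: minor version 27 > 6, so v5.27 > v5.6 (even though the decimal 5.27 < 5.6).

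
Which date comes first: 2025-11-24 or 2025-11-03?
2025-11-03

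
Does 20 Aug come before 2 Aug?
No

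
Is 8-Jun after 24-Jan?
Yes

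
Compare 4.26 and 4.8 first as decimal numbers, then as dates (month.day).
As decimals: 4.26 < 4.8. As dates: 4/26 is later than 4/8 (day 26 > day 8).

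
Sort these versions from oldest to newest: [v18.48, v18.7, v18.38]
[v18.7, v18.38, v18.48]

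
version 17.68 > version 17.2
True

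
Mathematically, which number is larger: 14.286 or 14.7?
14.7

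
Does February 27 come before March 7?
Yes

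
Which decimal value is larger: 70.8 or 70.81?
70.81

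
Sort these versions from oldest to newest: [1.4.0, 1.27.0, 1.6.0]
[1.4.0, 1.6.0, 1.27.0]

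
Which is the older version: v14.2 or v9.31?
v9.31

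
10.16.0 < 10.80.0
True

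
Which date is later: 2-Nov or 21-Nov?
21-Nov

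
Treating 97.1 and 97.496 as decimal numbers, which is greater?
97.496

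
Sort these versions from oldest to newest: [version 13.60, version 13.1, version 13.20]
[version 13.1, version 13.20, version 13.60]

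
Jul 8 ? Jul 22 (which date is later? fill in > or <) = <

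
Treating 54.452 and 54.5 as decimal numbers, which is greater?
54.5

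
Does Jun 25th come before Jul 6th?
Yes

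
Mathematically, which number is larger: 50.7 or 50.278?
50.7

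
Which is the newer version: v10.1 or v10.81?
v10.81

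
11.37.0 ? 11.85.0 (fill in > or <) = <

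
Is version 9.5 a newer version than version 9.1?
Yes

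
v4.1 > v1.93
True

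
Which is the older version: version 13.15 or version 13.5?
version 13.5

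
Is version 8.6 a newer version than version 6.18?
Yes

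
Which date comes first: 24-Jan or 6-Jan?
6-Jan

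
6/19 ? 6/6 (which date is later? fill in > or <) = >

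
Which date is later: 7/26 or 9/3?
9/3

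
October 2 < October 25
True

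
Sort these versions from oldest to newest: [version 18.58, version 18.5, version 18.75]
[version 18.5, version 18.58, version 18.75]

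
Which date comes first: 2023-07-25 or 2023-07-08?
2023-07-08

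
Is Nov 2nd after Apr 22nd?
Yes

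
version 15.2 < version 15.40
True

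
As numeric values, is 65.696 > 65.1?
True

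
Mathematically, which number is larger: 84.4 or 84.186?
84.4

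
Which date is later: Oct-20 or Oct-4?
Oct-20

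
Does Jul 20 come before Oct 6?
Yes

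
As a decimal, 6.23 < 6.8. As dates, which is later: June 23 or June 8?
June 23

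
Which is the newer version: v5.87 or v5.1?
v5.87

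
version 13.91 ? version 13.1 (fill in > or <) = >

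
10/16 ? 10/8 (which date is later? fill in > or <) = >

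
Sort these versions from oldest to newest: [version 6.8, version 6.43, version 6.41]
[version 6.8, version 6.41, version 6.43]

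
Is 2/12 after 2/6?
Yes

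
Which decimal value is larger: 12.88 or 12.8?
12.88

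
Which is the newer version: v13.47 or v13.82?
v13.82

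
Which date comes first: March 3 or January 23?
January 23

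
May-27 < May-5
False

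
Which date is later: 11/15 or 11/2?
11/15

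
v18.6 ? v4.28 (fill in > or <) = >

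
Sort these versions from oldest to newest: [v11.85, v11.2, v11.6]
[v11.2, v11.6, v11.85]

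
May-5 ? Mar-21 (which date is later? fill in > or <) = >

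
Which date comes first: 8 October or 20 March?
20 March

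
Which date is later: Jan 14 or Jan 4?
Jan 14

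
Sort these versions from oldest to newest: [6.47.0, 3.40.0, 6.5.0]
[3.40.0, 6.5.0, 6.47.0]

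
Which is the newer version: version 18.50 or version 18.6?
version 18.50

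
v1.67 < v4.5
True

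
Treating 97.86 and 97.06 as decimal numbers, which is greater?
97.86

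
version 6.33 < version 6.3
False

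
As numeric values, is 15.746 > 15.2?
True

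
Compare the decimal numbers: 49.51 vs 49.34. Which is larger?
49.51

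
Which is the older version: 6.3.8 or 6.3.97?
6.3.8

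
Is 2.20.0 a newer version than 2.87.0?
No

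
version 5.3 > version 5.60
False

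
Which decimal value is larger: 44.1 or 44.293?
44.293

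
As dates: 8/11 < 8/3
False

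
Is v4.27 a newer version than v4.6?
Yes. Version numbers are compared segment by segment as integers, not as decimals: minor version 27 > 6, so v4.27 > v4.6 (even though the decimal 4.27 < 4.6).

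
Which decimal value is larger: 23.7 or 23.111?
23.7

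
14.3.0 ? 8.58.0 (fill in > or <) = >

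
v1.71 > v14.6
False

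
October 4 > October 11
False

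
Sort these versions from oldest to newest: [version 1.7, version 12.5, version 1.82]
[version 1.7, version 1.82, version 12.5]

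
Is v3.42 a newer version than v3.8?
Yes. Version numbers are compared segment by segment as integers, not as decimals: minor version 42 > 8, so v3.42 > v3.8 (even though the decimal 3.42 < 3.8).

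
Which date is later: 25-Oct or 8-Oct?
25-Oct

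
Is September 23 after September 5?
Yes. Day 23 comes after day 5 in September — this is a date comparison, not a decimal one (the decimal 9.23 would be smaller than 9.5).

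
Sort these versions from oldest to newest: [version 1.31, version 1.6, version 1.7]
[version 1.6, version 1.7, version 1.31]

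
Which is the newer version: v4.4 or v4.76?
v4.76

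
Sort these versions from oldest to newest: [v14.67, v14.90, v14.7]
[v14.7, v14.67, v14.90]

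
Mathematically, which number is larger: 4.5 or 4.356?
4.5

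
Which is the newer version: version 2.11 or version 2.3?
version 2.11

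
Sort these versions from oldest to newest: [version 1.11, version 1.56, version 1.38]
[version 1.11, version 1.38, version 1.56]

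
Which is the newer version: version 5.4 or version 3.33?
version 5.4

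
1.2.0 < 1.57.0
True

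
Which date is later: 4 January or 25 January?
25 January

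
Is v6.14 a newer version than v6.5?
Yes. Version numbers are compared segment by segment as integers, not as decimals: minor version 14 > 5, so v6.14 > v6.5 (even though the decimal 6.14 < 6.5).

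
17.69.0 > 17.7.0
True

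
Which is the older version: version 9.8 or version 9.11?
version 9.8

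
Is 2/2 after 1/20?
Yes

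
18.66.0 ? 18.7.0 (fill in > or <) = >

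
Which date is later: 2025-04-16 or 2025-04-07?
2025-04-16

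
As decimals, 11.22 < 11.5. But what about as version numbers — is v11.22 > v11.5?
True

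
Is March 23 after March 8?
Yes. Day 23 comes after day 8 in March — this is a date comparison, not a decimal one (the decimal 3.23 would be smaller than 3.8).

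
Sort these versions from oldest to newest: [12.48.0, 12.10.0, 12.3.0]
[12.3.0, 12.10.0, 12.48.0]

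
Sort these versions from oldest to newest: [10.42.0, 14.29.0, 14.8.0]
[10.42.0, 14.8.0, 14.29.0]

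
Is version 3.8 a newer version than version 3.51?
No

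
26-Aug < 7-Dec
True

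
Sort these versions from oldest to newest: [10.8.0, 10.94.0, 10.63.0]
[10.8.0, 10.63.0, 10.94.0]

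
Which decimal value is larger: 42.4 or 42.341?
42.4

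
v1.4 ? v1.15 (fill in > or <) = <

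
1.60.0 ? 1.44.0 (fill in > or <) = >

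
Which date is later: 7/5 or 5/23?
7/5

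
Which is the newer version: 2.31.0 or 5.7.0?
5.7.0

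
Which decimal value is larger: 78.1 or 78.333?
78.333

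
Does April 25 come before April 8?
No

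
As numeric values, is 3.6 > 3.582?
True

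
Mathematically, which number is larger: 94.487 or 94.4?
94.487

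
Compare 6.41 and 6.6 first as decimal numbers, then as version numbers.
As decimals: 6.41 < 6.6. As versions: v6.41 > v6.6 (minor version 41 > 6).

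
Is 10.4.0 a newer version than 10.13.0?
No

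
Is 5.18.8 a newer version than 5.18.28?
No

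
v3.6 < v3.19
True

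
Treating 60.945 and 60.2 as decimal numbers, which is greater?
60.945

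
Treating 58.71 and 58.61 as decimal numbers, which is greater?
58.71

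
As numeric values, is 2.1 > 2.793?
False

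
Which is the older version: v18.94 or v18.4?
v18.4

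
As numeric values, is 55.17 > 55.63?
False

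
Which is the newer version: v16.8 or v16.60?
v16.60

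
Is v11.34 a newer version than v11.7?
Yes. Version numbers are compared segment by segment as integers, not as decimals: minor version 34 > 7, so v11.34 > v11.7 (even though the decimal 11.34 < 11.7).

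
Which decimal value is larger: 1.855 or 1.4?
1.855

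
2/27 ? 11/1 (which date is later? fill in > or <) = <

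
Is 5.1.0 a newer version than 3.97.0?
Yes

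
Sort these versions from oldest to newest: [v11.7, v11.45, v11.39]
[v11.7, v11.39, v11.45]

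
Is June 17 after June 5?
Yes. Day 17 comes after day 5 in June — this is a date comparison, not a decimal one (the decimal 6.17 would be smaller than 6.5).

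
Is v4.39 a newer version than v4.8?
Yes. Version numbers are compared segment by segment as integers, not as decimals: minor version 39 > 8, so v4.39 > v4.8 (even though the decimal 4.39 < 4.8).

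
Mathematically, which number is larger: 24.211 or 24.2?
24.211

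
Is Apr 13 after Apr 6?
Yes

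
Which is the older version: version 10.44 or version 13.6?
version 10.44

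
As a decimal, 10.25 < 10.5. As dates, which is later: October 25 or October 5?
October 25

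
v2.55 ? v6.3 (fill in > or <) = <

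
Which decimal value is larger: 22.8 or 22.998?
22.998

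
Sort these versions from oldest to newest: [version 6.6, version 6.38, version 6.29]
[version 6.6, version 6.29, version 6.38]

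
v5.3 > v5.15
False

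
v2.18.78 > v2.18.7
True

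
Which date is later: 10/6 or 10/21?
10/21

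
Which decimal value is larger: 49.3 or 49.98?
49.98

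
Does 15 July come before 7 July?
No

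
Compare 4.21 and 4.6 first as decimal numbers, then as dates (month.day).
As decimals: 4.21 < 4.6. As dates: 4/21 is later than 4/6 (day 21 > day 6).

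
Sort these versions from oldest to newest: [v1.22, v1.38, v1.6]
[v1.6, v1.22, v1.38]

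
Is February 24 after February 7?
Yes. Day 24 comes after day 7 in February — this is a date comparison, not a decimal one (the decimal 2.24 would be smaller than 2.7).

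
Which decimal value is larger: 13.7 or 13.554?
13.7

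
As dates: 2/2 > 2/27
False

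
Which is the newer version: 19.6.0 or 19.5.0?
19.6.0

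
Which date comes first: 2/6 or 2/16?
2/6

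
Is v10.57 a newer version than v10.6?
Yes. Version numbers are compared segment by segment as integers, not as decimals: minor version 57 > 6, so v10.57 > v10.6 (even though the decimal 10.57 < 10.6).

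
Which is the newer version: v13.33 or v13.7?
v13.33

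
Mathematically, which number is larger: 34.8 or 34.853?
34.853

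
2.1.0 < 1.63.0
False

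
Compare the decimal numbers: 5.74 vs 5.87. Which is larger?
5.87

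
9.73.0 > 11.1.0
False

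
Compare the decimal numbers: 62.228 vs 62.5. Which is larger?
62.5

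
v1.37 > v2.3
False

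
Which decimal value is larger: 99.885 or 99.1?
99.885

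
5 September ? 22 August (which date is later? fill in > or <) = >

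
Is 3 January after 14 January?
No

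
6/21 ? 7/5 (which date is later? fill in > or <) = <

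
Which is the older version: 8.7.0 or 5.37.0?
5.37.0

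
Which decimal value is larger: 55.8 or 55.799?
55.8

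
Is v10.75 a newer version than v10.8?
Yes. Version numbers are compared segment by segment as integers, not as decimals: minor version 75 > 8, so v10.75 > v10.8 (even though the decimal 10.75 < 10.8).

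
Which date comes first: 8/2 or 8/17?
8/2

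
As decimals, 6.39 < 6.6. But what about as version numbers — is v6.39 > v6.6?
True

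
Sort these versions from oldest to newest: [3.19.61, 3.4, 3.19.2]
[3.4, 3.19.2, 3.19.61]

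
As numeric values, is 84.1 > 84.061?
True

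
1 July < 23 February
False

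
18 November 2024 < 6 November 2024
False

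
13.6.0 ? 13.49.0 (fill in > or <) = <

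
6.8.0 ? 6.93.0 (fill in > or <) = <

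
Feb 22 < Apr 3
True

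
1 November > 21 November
False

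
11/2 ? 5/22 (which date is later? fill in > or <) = >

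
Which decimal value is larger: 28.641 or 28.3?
28.641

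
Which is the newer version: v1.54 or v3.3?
v3.3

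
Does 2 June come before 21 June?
Yes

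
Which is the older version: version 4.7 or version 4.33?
version 4.7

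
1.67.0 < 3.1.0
True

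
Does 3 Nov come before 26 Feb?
No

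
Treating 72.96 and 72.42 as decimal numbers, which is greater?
72.96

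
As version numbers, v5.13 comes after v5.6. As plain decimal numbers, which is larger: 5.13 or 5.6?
5.6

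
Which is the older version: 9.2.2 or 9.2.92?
9.2.2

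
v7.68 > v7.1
True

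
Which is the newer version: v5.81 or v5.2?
v5.81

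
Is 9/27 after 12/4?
No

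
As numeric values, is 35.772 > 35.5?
True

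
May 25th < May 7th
False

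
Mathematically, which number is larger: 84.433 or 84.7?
84.7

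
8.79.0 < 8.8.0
False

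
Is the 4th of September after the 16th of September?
No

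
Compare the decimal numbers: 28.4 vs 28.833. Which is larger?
28.833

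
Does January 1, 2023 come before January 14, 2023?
Yes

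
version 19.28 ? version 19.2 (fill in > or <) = >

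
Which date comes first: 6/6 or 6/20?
6/6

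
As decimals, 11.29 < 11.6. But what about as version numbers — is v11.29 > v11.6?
True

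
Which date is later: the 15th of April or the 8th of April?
the 15th of April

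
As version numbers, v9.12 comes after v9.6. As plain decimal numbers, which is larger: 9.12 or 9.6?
9.6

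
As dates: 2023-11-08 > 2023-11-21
False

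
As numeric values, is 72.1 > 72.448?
False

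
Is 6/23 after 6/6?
Yes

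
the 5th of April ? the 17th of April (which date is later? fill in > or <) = <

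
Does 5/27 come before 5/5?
No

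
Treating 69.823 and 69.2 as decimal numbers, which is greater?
69.823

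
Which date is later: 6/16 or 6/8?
6/16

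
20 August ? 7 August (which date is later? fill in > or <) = >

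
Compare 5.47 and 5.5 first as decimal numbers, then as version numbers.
As decimals: 5.47 < 5.5. As versions: v5.47 > v5.5 (minor version 47 > 5).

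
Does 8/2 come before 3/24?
No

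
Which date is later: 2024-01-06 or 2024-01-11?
2024-01-11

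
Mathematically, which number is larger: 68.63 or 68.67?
68.67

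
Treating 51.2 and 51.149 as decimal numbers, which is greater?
51.2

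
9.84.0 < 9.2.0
False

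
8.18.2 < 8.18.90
True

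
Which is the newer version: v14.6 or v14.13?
v14.13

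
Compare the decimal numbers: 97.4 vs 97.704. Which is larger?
97.704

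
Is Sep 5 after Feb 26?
Yes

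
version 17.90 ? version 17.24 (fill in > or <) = >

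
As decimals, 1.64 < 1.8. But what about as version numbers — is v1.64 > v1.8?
True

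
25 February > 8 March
False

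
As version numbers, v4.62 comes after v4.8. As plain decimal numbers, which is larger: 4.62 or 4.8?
4.8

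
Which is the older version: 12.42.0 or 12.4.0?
12.4.0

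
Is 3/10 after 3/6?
Yes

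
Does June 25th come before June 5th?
No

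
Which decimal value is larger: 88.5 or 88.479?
88.5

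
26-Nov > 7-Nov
True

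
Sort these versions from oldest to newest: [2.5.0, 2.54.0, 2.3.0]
[2.3.0, 2.5.0, 2.54.0]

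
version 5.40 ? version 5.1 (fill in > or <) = >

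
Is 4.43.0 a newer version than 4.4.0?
Yes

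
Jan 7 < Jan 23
True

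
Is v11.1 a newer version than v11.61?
No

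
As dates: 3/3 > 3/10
False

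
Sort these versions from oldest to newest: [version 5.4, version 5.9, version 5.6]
[version 5.4, version 5.6, version 5.9]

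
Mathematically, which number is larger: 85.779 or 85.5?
85.779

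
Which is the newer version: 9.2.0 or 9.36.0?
9.36.0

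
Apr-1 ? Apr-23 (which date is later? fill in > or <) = <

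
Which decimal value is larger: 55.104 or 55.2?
55.2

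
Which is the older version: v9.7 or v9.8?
v9.7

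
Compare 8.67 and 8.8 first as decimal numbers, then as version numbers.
As decimals: 8.67 < 8.8. As versions: v8.67 > v8.8 (minor version 67 > 8).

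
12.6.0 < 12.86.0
True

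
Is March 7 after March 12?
No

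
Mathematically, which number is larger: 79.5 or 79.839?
79.839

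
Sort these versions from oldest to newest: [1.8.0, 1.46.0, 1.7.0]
[1.7.0, 1.8.0, 1.46.0]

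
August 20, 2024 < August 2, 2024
False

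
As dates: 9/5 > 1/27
True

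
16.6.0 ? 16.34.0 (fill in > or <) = <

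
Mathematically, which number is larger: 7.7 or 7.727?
7.727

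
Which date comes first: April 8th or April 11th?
April 8th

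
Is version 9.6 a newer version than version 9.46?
No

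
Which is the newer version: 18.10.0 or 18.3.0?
18.10.0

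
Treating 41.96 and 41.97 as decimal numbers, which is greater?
41.97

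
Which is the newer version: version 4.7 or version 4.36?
version 4.36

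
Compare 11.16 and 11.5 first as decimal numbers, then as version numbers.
As decimals: 11.16 < 11.5. As versions: v11.16 > v11.5 (minor version 16 > 5).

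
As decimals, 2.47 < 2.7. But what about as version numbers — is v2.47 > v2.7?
True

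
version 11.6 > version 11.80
False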